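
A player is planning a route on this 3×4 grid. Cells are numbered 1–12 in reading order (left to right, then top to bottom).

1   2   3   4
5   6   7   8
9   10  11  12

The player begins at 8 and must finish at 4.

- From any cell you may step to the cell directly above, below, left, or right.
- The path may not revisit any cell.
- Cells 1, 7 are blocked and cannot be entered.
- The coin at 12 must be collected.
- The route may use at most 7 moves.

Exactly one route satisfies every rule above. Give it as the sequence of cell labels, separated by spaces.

8 12 11 10 6 2 3 4

Any route must reach 12 and still end at 4 within 7 moves, so the order of the required stops is forced.
Route from 8: down 1 to 12, left 2 to 10, up 2 to 2, right 2 to 4 — 7 moves in all.
Check: all required cells visited; 7 ≤ 7 moves.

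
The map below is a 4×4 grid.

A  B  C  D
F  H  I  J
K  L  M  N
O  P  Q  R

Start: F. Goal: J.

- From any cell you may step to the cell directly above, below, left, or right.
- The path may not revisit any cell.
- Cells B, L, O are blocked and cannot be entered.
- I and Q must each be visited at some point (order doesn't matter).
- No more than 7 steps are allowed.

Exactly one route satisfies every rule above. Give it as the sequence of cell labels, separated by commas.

F, H, I, M, Q, R, N, J

The 7-move cap with required stops at I, Q leaves no slack for detours.
Route from F: right 2 to I, down 2 to Q, right 1 to R, up 2 to J — 7 moves in all.
Check: all required cells visited; 7 ≤ 7 moves.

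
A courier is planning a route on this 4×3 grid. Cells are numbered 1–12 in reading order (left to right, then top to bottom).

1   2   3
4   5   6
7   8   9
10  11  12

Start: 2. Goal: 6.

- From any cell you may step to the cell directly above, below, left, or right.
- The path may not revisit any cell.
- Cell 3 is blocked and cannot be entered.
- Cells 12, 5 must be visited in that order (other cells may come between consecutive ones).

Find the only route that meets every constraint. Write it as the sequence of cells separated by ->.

2 -> 1 -> 4 -> 7 -> 10 -> 11 -> 12 -> 9 -> 8 -> 5 -> 6

The waypoints must appear in the order 12, 5, with no cell reused.
Route from 2: left to 1, 3× down (reaching 10), 2× right (reaching 12), up to 9, left to 8, up to 5, right to 6 — 10 moves in all.
Check: order respected (12 at step 6, 5 at step 9).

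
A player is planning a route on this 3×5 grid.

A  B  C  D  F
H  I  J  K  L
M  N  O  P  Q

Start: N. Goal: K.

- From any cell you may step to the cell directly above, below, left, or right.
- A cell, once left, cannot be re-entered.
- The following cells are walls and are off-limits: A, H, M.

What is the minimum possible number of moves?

3

The Manhattan distance from N to K is |3−2| + |2−4| = 3, so at least 3 moves are needed.
A route of 3 moves achieves this: N → I → J → K.
Since 3 matches the lower bound, it is optimal.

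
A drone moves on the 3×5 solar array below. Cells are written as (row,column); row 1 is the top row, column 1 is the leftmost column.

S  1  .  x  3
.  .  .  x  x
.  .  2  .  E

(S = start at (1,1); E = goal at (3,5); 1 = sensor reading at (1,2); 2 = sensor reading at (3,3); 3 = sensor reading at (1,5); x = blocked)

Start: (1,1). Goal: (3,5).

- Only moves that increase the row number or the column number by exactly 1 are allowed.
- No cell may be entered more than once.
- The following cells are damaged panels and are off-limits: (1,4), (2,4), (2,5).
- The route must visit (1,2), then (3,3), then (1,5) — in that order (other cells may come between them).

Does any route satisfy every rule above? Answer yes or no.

no

(1,5) lies above (3,3), so going from (3,3) to (1,5) would need an upward move — but moves only go right/down, so (3,3) cannot be visited before (1,5).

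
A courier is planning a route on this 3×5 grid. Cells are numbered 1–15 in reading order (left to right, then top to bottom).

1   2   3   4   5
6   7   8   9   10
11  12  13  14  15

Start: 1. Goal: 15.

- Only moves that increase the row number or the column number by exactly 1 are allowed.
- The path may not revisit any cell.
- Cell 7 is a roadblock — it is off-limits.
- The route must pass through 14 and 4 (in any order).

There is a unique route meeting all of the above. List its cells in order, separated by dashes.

1 - 2 - 3 - 4 - 9 - 14 - 15

Moves only go right or down, so the column and row indices never decrease.
Route from 1: right 3 to 4, down 2 to 14, right 1 to 15 — 6 moves in all.
Check: all required cells visited.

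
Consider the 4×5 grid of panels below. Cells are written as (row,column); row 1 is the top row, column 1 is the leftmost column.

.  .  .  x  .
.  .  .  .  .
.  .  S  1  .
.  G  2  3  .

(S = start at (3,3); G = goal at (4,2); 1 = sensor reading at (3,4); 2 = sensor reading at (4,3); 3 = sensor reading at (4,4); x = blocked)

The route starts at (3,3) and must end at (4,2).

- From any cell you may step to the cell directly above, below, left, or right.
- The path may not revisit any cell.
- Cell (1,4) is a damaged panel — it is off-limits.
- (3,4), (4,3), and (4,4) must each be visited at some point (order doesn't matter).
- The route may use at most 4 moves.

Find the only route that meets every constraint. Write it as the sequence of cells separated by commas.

The budget equals the shortest possible length, so every move has to be on a shortest route through the required cells.
Route from (3,3): right to (3,4), down to (4,4), 2× left (reaching (4,2)) — 4 moves in all.
Check: all required cells visited; 4 ≤ 4 moves.

(3,3), (3,4), (4,4), (4,3), (4,2)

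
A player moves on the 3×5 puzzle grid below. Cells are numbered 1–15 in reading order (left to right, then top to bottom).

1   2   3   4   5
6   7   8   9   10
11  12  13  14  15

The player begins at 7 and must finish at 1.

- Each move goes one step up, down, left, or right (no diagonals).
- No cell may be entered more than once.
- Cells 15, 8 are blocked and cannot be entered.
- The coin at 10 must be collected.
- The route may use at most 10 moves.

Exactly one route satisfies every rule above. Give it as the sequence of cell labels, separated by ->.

Any route must reach 10 and still end at 1 within 10 moves, so the order of the required stops is forced.
Route from 7: down 1 to 12, right 2 to 14, up 1 to 9, right 1 to 10, up 1 to 5, left 4 to 1 — 10 moves in all.
Check: all required cells visited; 10 ≤ 10 moves.

7 -> 12 -> 13 -> 14 -> 9 -> 10 -> 5 -> 4 -> 3 -> 2 -> 1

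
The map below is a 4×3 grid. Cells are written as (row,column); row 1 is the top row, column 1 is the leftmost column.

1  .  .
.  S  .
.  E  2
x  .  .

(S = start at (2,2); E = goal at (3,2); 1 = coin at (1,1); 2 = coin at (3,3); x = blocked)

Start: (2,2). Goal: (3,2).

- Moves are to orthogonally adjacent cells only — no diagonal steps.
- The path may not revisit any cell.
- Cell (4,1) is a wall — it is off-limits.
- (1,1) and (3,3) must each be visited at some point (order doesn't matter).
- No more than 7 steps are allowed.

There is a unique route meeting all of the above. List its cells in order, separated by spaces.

(2,2) (2,1) (1,1) (1,2) (1,3) (2,3) (3,3) (3,2)

Any route must reach (1,1) and (3,3) and still end at (3,2) within 7 moves, so the order of the required stops is forced.
Route from (2,2): left to (2,1), up to (1,1), 2× right (reaching (1,3)), 2× down (reaching (3,3)), left to (3,2) — 7 moves in all.
Check: all required cells visited; 7 ≤ 7 moves.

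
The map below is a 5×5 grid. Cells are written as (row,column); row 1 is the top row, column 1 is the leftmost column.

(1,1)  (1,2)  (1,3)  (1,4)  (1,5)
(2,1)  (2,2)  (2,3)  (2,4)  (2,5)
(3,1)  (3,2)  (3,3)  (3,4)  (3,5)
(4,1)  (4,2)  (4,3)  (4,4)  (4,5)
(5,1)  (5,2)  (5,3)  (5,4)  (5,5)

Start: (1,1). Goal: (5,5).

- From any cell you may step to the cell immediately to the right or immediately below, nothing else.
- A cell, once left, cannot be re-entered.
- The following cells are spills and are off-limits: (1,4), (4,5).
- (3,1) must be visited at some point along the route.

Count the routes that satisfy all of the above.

10

A right/down-only route from (1,1) to (5,5) makes exactly 4 down-moves and 4 right-moves in some order.
With no other constraints that would be C(8,4) = 70 routes.
Split at (3,1) and multiply the segment counts (each segment already excludes blocked cells): (1,1)→(3,1): 1; (3,1)→(5,5): 10; product = 10.
That gives 10 routes.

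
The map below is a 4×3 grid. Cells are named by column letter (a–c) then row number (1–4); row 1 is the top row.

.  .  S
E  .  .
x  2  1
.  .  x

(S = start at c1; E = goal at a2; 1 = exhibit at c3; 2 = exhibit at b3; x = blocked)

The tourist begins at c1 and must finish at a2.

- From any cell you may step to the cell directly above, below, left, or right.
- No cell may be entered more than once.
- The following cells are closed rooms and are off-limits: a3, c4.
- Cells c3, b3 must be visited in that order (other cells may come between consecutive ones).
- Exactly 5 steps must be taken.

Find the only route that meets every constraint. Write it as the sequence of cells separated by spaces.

The waypoints must appear in the order c3, b3, with no cell reused.
Route from c1: 2× down (reaching c3), left to b3, up to b2, left to a2 — 5 moves in all.
Check: order respected (1 at step 2, 2 at step 3); 5 moves as required.

c1 c2 c3 b3 b2 a2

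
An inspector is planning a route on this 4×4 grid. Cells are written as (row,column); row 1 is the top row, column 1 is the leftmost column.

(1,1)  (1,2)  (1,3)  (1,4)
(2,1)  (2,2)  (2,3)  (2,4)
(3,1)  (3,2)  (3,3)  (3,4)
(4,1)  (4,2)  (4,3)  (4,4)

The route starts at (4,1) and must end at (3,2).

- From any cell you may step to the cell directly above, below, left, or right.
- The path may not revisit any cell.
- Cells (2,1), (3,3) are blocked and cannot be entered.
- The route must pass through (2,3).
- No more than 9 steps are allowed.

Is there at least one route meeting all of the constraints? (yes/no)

yes

One route that works: (4,1) → (4,2) → (4,3) → (4,4) → (3,4) → (2,4) → (2,3) → (2,2) → (3,2).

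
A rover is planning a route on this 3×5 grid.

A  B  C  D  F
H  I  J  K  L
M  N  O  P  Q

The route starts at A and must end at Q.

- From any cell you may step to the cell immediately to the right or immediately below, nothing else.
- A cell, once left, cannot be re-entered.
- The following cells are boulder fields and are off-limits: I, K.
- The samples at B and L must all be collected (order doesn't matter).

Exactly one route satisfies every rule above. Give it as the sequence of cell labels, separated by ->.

A -> B -> C -> D -> F -> L -> Q

Moves only go right or down, so the column and row indices never decrease.
Route from A: 4× right (reaching F), 2× down (reaching Q) — 6 moves in all.
Check: all required cells visited.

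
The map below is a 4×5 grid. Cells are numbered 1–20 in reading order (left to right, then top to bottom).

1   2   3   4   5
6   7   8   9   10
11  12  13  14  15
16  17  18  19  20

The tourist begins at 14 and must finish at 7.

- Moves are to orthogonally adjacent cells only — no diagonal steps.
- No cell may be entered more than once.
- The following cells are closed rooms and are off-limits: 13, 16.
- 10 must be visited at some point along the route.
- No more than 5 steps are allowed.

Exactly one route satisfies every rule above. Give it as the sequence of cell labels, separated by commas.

The 5-move cap with required stops at 10 leaves no slack for detours.
Route from 14: right to 15, up to 10, 3× left (reaching 7) — 5 moves in all.
Check: all required cells visited; 5 ≤ 5 moves.

14, 15, 10, 9, 8, 7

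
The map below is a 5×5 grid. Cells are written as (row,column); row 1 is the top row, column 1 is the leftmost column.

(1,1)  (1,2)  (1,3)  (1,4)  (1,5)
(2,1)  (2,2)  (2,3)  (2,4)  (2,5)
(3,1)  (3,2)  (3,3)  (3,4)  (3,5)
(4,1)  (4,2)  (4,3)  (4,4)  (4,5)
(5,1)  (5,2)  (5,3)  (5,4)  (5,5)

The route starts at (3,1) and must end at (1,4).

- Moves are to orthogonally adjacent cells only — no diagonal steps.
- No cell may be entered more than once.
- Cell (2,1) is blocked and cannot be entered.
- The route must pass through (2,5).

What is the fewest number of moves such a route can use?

7

Any route passes through (2,5) somewhere between (3,1) and (1,4). Summing Manhattan distances along the two legs ((3,1) → (2,5) → (1,4)) gives a lower bound of 5 + 2 = 7 moves.
A route of 7 moves achieves this: (3,1) → (3,2) → (2,2) → (2,3) → (2,4) → (2,5) → (1,5) → (1,4).
Since 7 matches the lower bound, it is optimal.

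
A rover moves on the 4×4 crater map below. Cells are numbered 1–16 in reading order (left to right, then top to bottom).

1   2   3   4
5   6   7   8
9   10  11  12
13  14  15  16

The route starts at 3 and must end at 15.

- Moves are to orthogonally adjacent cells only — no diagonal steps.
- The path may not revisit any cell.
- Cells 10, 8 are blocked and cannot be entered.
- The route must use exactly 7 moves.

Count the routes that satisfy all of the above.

5

Need simple routes of exactly 7 moves from 3 to 15 (Manhattan distance 3, so 2 moves are spent on a detour and 2 undoing it).
Enumerating: 3 7 6 5 9 13 14 15 | 3 2 6 5 9 13 14 15 | 3 2 6 7 11 12 16 15 | 3 2 1 5 9 13 14 15 | 3 2 1 5 6 7 11 15.
That gives 5 routes.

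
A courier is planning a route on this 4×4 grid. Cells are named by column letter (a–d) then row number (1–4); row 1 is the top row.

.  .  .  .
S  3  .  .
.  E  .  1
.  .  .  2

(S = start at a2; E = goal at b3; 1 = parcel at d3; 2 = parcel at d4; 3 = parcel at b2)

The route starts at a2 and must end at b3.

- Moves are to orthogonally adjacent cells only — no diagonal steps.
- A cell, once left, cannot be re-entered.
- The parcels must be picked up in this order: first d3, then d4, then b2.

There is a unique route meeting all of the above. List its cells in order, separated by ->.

The waypoints must appear in the order d3, d4, b2, with no cell reused.
Route from a2: up to a1, 3× right (reaching d1), 3× down (reaching d4), left to c4, 2× up (reaching c2), left to b2, down to b3 — 12 moves in all.
Check: order respected (1 at step 6, 2 at step 7, 3 at step 11).

a2 -> a1 -> b1 -> c1 -> d1 -> d2 -> d3 -> d4 -> c4 -> c3 -> c2 -> b2 -> b3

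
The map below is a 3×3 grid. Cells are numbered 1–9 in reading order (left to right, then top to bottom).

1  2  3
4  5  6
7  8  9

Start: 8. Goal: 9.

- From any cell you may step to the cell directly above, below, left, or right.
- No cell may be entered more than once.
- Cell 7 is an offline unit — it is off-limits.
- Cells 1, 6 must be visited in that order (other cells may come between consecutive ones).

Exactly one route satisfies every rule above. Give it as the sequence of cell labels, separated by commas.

The waypoints must appear in the order 1, 6, with no cell reused.
Route from 8: up 1 to 5, left 1 to 4, up 1 to 1, right 2 to 3, down 2 to 9 — 7 moves in all.
Check: order respected (1 at step 3, 6 at step 6).

8, 5, 4, 1, 2, 3, 6, 9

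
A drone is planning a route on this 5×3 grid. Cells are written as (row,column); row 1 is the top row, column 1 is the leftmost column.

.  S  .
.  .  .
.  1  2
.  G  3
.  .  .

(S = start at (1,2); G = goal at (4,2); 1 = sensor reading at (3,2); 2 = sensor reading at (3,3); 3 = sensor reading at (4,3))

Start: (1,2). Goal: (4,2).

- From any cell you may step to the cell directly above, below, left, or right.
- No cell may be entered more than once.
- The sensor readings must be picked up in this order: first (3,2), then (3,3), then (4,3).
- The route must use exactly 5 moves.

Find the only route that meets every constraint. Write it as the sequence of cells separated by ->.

(1,2) -> (2,2) -> (3,2) -> (3,3) -> (4,3) -> (4,2)

The waypoints must appear in the order (3,2), (3,3), (4,3), with no cell reused.
Route from (1,2): down 2 to (3,2), right 1 to (3,3), down 1 to (4,3), left 1 to (4,2) — 5 moves in all.
Check: order respected (1 at step 2, 2 at step 3, 3 at step 4); 5 moves as required.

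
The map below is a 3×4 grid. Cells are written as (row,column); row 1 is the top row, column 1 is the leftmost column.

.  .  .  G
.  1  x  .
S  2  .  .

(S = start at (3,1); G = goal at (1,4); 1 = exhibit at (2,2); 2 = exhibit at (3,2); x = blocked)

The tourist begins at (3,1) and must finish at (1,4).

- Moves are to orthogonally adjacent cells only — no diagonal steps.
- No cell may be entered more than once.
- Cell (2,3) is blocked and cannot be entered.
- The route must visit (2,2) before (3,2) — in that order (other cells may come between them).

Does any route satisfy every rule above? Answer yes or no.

One route that works: (3,1) → (2,1) → (2,2) → (3,2) → (3,3) → (3,4) → (2,4) → (1,4).

yes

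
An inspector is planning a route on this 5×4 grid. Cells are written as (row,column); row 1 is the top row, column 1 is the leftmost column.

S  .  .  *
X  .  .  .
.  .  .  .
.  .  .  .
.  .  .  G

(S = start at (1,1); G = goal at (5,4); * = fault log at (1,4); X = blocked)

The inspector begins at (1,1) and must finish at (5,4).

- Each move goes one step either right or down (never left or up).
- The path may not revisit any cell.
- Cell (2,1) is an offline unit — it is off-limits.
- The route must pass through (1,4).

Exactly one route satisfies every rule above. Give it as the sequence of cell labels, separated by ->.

(1,1) -> (1,2) -> (1,3) -> (1,4) -> (2,4) -> (3,4) -> (4,4) -> (5,4)

Moves only go right or down, so the column and row indices never decrease.
Route from (1,1): 3× right (reaching (1,4)), 4× down (reaching (5,4)) — 7 moves in all.
Check: all required cells visited.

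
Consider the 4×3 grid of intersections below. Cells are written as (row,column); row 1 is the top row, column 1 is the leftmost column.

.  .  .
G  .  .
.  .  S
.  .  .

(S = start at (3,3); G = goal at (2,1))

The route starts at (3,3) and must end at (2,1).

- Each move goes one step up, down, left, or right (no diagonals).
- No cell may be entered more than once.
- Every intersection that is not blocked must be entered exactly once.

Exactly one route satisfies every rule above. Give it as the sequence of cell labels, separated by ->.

(3,3) -> (4,3) -> (4,2) -> (4,1) -> (3,1) -> (3,2) -> (2,2) -> (2,3) -> (1,3) -> (1,2) -> (1,1) -> (2,1)

Need to visit all 12 open cells exactly once, starting at (3,3) and ending at (2,1).
Route from (3,3): down 1 to (4,3), left 2 to (4,1), up 1 to (3,1), right 1 to (3,2), up 1 to (2,2), right 1 to (2,3), up 1 to (1,3), left 2 to (1,1), down 1 to (2,1) — 11 moves in all.
Check: all 12 open cells covered.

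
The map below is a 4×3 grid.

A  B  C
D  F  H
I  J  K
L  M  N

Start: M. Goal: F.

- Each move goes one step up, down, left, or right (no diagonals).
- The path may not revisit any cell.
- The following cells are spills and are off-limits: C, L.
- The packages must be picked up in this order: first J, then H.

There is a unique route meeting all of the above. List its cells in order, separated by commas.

The waypoints must appear in the order J, H, with no cell reused.
Route from M: up to J, right to K, up to H, left to F — 4 moves in all.
Check: order respected (J at step 1, H at step 3).

M, J, K, H, F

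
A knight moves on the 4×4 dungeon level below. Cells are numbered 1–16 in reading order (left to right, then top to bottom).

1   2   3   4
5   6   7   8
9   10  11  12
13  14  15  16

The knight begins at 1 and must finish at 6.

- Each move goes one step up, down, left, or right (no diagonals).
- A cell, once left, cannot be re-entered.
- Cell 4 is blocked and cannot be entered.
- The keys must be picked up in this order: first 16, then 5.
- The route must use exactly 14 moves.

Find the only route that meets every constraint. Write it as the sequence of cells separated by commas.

The waypoints must appear in the order 16, 5, with no cell reused.
Route from 1: 2× right (reaching 3), down to 7, right to 8, 2× down (reaching 16), left to 15, up to 11, left to 10, down to 14, left to 13, 2× up (reaching 5), right to 6 — 14 moves in all.
Check: order respected (16 at step 6, 5 at step 13); 14 moves as required.

1, 2, 3, 7, 8, 12, 16, 15, 11, 10, 14, 13, 9, 5, 6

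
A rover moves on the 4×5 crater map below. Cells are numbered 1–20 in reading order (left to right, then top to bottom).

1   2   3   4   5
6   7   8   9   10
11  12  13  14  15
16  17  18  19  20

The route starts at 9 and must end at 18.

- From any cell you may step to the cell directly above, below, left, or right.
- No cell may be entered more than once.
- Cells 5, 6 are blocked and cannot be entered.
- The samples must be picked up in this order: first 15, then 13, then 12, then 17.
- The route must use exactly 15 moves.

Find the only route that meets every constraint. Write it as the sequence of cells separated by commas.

The waypoints must appear in the order 15, 13, 12, 17, with no cell reused.
Route from 9: right 1 to 10, down 2 to 20, left 1 to 19, up 1 to 14, left 1 to 13, up 2 to 3, left 1 to 2, down 2 to 12, left 1 to 11, down 1 to 16, right 2 to 18 — 15 moves in all.
Check: order respected (15 at step 2, 13 at step 6, 12 at step 11, 17 at step 14); 15 moves as required.

9, 10, 15, 20, 19, 14, 13, 8, 3, 2, 7, 12, 11, 16, 17, 18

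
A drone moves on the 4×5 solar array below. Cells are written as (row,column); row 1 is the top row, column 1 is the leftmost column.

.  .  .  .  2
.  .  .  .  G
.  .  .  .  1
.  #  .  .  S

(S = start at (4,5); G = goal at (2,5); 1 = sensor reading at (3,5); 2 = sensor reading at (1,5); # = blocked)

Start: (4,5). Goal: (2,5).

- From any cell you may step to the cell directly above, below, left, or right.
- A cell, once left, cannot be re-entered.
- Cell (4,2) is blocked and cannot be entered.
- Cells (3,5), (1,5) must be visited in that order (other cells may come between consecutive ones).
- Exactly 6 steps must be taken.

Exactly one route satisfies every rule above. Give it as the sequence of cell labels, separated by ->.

The waypoints must appear in the order (3,5), (1,5), with no cell reused.
Route from (4,5): up 1 to (3,5), left 1 to (3,4), up 2 to (1,4), right 1 to (1,5), down 1 to (2,5) — 6 moves in all.
Check: order respected (1 at step 1, 2 at step 5); 6 moves as required.

(4,5) -> (3,5) -> (3,4) -> (2,4) -> (1,4) -> (1,5) -> (2,5)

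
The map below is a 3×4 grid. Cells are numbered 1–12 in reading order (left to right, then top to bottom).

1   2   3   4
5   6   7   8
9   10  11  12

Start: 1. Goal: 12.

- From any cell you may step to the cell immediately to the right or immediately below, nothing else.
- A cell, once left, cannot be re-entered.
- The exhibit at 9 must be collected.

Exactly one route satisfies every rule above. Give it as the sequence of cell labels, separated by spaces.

1 5 9 10 11 12

Moves only go right or down, so the column and row indices never decrease.
Route from 1: 2× down (reaching 9), 3× right (reaching 12) — 5 moves in all.
Check: all required cells visited.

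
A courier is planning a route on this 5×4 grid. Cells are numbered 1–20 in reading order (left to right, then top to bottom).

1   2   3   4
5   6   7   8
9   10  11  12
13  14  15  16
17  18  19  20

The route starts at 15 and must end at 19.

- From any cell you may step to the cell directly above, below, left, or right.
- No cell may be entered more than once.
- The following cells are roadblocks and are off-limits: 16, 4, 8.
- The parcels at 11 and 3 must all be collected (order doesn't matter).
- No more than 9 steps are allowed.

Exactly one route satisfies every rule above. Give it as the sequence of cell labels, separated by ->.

15 -> 11 -> 7 -> 3 -> 2 -> 6 -> 10 -> 14 -> 18 -> 19

The budget equals the shortest possible length, so every move has to be on a shortest route through the required cells.
Route from 15: up 3 to 3, left 1 to 2, down 4 to 18, right 1 to 19 — 9 moves in all.
Check: all required cells visited; 9 ≤ 9 moves.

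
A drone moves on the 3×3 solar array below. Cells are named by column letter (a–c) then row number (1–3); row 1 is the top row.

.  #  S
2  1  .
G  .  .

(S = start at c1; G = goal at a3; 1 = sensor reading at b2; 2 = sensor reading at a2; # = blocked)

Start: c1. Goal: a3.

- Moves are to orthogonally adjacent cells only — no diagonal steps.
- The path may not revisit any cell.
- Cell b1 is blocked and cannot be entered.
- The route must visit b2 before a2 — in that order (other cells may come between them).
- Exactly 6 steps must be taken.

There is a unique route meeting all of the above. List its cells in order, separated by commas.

c1, c2, c3, b3, b2, a2, a3

The waypoints must appear in the order b2, a2, with no cell reused.
Route from c1: down 2 to c3, left 1 to b3, up 1 to b2, left 1 to a2, down 1 to a3 — 6 moves in all.
Check: order respected (1 at step 4, 2 at step 5); 6 moves as required.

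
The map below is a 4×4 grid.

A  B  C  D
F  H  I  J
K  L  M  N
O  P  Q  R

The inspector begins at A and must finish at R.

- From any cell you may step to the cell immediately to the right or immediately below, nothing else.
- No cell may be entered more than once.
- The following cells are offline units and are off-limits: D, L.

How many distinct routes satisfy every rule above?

10

A right/down-only route from A to R makes exactly 3 down-moves and 3 right-moves in some order.
With no other constraints that would be C(6,3) = 20 routes.
Subtract routes through each blocked cell (inclusion–exclusion for overlaps): − through D: 1 − through L: 9 → 10.
That gives 10 routes.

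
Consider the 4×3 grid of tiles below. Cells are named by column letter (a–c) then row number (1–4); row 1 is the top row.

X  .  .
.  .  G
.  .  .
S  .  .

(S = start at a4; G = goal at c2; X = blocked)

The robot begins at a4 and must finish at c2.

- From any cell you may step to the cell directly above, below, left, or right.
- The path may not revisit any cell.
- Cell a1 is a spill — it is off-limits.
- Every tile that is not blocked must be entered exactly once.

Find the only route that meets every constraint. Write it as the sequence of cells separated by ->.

Need to visit all 11 open cells exactly once, starting at a4 and ending at c2.
Cell b1 has only two open neighbours (b2 and c1), so the path must pass straight through it: one of those is the cell it's entered from and the other is where it exits.
Route from a4: 2× right (reaching c4), up to c3, 2× left (reaching a3), up to a2, right to b2, up to b1, right to c1, down to c2 — 10 moves in all.
Check: all 11 open cells covered.

a4 -> b4 -> c4 -> c3 -> b3 -> a3 -> a2 -> b2 -> b1 -> c1 -> c2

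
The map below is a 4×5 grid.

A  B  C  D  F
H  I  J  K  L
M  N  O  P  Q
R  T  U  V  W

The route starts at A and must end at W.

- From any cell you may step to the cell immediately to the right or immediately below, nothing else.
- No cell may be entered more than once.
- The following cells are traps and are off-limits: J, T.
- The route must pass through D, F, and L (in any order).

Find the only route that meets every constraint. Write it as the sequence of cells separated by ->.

A -> B -> C -> D -> F -> L -> Q -> W

Moves only go right or down, so the column and row indices never decrease.
Route from A: right 4 to F, down 3 to W — 7 moves in all.
Check: all required cells visited.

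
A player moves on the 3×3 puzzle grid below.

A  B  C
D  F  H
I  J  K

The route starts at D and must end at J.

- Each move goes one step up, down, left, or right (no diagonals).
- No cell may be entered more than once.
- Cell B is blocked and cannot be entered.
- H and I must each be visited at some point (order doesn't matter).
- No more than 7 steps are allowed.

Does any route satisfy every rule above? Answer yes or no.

Exhausting the options from D, every branch either dead-ends against blocked cells, would have to re-enter a cell already used, runs past the 7-move limit, or reaches the goal with a constraint still unmet.

no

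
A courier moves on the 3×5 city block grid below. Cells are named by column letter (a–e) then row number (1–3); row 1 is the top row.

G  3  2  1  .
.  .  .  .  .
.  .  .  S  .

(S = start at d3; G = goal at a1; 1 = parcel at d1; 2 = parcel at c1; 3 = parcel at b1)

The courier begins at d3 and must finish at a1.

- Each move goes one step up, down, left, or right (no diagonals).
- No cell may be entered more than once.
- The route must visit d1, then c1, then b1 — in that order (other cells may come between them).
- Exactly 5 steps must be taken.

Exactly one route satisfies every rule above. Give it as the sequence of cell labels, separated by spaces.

The waypoints must appear in the order d1, c1, b1, with no cell reused.
Route from d3: up 2 to d1, left 3 to a1 — 5 moves in all.
Check: order respected (1 at step 2, 2 at step 3, 3 at step 4); 5 moves as required.

d3 d2 d1 c1 b1 a1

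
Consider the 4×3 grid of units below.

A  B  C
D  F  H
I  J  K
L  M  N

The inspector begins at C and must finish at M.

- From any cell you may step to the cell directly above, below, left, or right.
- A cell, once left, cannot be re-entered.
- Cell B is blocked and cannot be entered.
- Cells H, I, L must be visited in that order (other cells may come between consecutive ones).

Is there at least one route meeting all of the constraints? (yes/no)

One route that works: C → H → K → J → I → L → M.

yes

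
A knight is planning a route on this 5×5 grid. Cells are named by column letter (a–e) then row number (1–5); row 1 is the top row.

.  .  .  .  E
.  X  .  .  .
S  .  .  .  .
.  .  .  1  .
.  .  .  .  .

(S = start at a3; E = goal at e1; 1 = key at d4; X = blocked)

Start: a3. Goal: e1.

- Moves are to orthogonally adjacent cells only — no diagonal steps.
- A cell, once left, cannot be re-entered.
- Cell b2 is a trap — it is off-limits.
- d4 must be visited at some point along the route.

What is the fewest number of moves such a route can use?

8

Any route passes through d4 somewhere between a3 and e1. Summing Manhattan distances along the two legs (a3 → d4 → e1) gives a lower bound of 4 + 4 = 8 moves.
A route of 8 moves achieves this: a3 → a4 → b4 → c4 → d4 → d3 → d2 → d1 → e1.
Since 8 matches the lower bound, it is optimal.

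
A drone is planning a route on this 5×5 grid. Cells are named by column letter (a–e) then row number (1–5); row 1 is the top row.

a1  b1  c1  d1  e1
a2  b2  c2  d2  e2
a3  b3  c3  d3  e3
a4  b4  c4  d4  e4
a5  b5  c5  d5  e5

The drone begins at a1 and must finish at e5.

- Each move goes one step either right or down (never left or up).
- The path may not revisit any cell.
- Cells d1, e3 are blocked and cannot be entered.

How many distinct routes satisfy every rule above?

A right/down-only route from a1 to e5 makes exactly 4 down-moves and 4 right-moves in some order.
With no other constraints that would be C(8,4) = 70 routes.
Subtract routes through each blocked cell (inclusion–exclusion for overlaps): − through d1: 5 − through e3: 15 + through d1&e3: 3 → 53.
That gives 53 routes.

53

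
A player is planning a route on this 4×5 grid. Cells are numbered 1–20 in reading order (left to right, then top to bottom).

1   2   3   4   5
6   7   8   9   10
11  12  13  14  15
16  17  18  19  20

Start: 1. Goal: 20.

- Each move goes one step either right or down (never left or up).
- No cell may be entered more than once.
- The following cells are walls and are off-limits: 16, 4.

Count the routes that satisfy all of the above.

30

A right/down-only route from 1 to 20 makes exactly 3 down-moves and 4 right-moves in some order.
With no other constraints that would be C(7,3) = 35 routes.
Subtract routes through each blocked cell (inclusion–exclusion for overlaps): − through 4: 4 − through 16: 1 → 30.
That gives 30 routes.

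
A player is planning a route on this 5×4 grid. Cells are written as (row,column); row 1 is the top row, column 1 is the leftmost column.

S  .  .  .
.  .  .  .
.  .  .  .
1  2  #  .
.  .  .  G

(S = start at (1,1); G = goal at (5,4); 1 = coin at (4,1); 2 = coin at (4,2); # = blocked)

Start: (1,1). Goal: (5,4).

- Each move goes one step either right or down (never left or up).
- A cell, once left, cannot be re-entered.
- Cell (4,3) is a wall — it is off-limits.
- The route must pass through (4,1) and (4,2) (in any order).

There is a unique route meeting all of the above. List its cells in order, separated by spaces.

Moves only go right or down, so the column and row indices never decrease.
Route from (1,1): down 3 to (4,1), right 1 to (4,2), down 1 to (5,2), right 2 to (5,4) — 7 moves in all.
Check: all required cells visited.

(1,1) (2,1) (3,1) (4,1) (4,2) (5,2) (5,3) (5,4)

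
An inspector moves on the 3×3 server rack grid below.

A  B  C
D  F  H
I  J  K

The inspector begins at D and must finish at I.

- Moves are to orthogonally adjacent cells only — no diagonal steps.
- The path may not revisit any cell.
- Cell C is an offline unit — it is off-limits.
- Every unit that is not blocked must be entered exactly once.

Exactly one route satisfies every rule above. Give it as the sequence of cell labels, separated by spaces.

D A B F H K J I

Need to visit all 8 open cells exactly once, starting at D and ending at I.
Cell A has only two open neighbours (D and B), so the path must pass straight through it: one of those is the cell it's entered from and the other is where it exits.
Route from D: up 1 to A, right 1 to B, down 1 to F, right 1 to H, down 1 to K, left 2 to I — 7 moves in all.
Check: all 8 open cells covered.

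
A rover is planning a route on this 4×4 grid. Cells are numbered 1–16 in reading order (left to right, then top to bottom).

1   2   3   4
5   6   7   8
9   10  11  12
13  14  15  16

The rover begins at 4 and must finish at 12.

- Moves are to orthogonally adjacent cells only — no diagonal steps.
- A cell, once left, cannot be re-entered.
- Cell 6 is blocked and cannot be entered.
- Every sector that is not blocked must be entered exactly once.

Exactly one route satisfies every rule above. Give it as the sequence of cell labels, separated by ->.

4 -> 8 -> 7 -> 3 -> 2 -> 1 -> 5 -> 9 -> 13 -> 14 -> 10 -> 11 -> 15 -> 16 -> 12

Need to visit all 15 open cells exactly once, starting at 4 and ending at 12.
Route from 4: down to 8, left to 7, up to 3, 2× left (reaching 1), 3× down (reaching 13), right to 14, up to 10, right to 11, down to 15, right to 16, up to 12 — 14 moves in all.
Check: all 15 open cells covered.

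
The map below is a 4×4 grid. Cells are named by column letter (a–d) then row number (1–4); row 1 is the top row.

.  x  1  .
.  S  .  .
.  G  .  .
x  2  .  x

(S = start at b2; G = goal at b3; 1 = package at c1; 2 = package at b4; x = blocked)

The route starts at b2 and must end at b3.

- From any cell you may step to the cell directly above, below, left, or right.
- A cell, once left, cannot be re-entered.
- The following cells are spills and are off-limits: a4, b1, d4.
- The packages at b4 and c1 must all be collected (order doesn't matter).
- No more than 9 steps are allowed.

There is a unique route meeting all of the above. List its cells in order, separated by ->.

b2 -> c2 -> c1 -> d1 -> d2 -> d3 -> c3 -> c4 -> b4 -> b3

Any route must reach b4 and c1 and still end at b3 within 9 moves, so the order of the required stops is forced.
Route from b2: right 1 to c2, up 1 to c1, right 1 to d1, down 2 to d3, left 1 to c3, down 1 to c4, left 1 to b4, up 1 to b3 — 9 moves in all.
Check: all required cells visited; 9 ≤ 9 moves.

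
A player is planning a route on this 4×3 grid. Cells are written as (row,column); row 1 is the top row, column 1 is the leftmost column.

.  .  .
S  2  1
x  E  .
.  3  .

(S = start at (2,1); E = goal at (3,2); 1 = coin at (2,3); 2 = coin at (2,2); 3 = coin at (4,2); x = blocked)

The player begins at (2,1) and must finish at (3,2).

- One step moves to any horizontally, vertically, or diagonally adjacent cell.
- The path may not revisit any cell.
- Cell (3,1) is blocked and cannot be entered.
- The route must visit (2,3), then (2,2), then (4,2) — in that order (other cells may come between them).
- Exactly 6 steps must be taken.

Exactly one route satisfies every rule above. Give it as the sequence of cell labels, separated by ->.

The waypoints must appear in the order (2,3), (2,2), (4,2), with no cell reused.
Route from (2,1): up-right 1 to (1,2), down-right 1 to (2,3), left 1 to (2,2), down-right 1 to (3,3), down-left 1 to (4,2), up 1 to (3,2) — 6 moves in all.
Check: order respected (1 at step 2, 2 at step 3, 3 at step 5); 6 moves as required.

(2,1) -> (1,2) -> (2,3) -> (2,2) -> (3,3) -> (4,2) -> (3,2)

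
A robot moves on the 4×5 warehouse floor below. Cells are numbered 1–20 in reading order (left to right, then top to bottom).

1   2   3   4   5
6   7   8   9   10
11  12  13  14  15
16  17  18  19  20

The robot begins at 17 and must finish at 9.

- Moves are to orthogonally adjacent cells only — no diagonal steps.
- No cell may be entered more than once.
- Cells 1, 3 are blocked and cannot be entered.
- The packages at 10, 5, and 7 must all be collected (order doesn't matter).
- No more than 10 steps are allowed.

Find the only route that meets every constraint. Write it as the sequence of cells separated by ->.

Any route must reach 10, 5, and 7 and still end at 9 within 10 moves, so the order of the required stops is forced.
Route from 17: up 2 to 7, right 1 to 8, down 1 to 13, right 2 to 15, up 2 to 5, left 1 to 4, down 1 to 9 — 10 moves in all.
Check: all required cells visited; 10 ≤ 10 moves.

17 -> 12 -> 7 -> 8 -> 13 -> 14 -> 15 -> 10 -> 5 -> 4 -> 9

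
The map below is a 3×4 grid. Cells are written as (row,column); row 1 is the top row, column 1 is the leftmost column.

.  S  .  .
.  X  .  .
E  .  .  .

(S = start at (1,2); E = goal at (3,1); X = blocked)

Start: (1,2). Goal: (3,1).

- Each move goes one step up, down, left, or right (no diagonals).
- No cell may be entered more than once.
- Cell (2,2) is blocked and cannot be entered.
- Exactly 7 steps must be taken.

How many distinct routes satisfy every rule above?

Need simple routes of exactly 7 moves from (1,2) to (3,1) (Manhattan distance 3, so 2 moves are spent on a detour and 2 undoing it).
Enumerating: (1,2) (1,3) (2,3) (2,4) (3,4) (3,3) (3,2) (3,1) | (1,2) (1,3) (1,4) (2,4) (3,4) (3,3) (3,2) (3,1) | (1,2) (1,3) (1,4) (2,4) (2,3) (3,3) (3,2) (3,1).
That gives 3 routes.

3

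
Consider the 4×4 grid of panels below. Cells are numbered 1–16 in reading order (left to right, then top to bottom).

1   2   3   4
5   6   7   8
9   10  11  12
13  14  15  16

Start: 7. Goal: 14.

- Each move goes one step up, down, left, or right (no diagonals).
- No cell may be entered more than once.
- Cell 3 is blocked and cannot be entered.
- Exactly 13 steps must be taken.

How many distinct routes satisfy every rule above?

Need simple routes of exactly 13 moves from 7 to 14 (Manhattan distance 3, so 5 moves are spent on a detour and 5 undoing it).
Enumerating: 7 8 12 16 15 11 10 6 2 1 5 9 13 14.
That gives 1 route.

1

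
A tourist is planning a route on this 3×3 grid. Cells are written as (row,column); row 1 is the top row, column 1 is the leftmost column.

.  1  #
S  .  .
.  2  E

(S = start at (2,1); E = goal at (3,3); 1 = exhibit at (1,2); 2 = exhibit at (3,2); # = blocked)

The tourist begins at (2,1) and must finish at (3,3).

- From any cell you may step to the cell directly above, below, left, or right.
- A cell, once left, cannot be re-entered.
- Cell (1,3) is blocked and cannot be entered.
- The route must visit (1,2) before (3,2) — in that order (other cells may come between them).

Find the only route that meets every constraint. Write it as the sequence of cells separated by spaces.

The waypoints must appear in the order (1,2), (3,2), with no cell reused.
Route from (2,1): up 1 to (1,1), right 1 to (1,2), down 2 to (3,2), right 1 to (3,3) — 5 moves in all.
Check: order respected (1 at step 2, 2 at step 4).

(2,1) (1,1) (1,2) (2,2) (3,2) (3,3)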